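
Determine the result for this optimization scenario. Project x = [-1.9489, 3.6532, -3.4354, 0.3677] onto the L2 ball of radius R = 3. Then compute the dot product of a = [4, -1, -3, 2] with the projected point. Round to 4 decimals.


Step 1: Compute ||x|| (intermediates to 6 decimals).
||x|| = sqrt((-1.9489)^2 + 3.6532^2 + (-3.4354)^2 + 0.3677^2) = 5.392704
Step 2: Project.
Since ||x|| > R, scale = R/||x|| = 3/5.392704 = 0.556307, proj(x) = scale * x
proj(x) = [-1.084187, 2.032301, -1.911137, 0.204554]
Step 3: Dot product.
a^T * proj(x) = 4*(-1.084187) - 1*2.032301 - 3*(-1.911137) + 2*0.204554 = -0.2265


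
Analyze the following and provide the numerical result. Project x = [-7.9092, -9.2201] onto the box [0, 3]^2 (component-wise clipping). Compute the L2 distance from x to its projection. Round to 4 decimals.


Project each component onto [0, 3].
clip(-7.9092) = 0.0, clip(-9.2201) = 0.0
Projection = [0.0, 0.0]
Squared diffs: [62.5554, 85.0102]
Distance = sqrt(147.5656) = 12.1477


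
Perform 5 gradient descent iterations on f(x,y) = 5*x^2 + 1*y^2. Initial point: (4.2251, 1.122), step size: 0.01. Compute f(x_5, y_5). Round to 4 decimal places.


Gradient descent on f(x,y) = 5*x^2 + 1*y^2.
Starting point: (4.2251, 1.122), alpha = 0.01
Step 1: grad_x = 2*5*4.2251 = 42.251, grad_y = 2*1*1.122 = 2.244
  x_1 = 4.2251 - 0.01*42.251 = 3.8026
  y_1 = 1.122 - 0.01*2.244 = 1.0996
Step 2: grad_x = 2*5*3.8026 = 38.0259, grad_y = 2*1*1.0996 = 2.1991
  x_2 = 3.8026 - 0.01*38.0259 = 3.4223
  y_2 = 1.0996 - 0.01*2.1991 = 1.0776
Step 3: grad_x = 2*5*3.4223 = 34.2233, grad_y = 2*1*1.0776 = 2.1551
  x_3 = 3.4223 - 0.01*34.2233 = 3.0801
  y_3 = 1.0776 - 0.01*2.1551 = 1.056
Step 4: grad_x = 2*5*3.0801 = 30.801, grad_y = 2*1*1.056 = 2.112
  x_4 = 3.0801 - 0.01*30.801 = 2.7721
  y_4 = 1.056 - 0.01*2.112 = 1.0349
Step 5: grad_x = 2*5*2.7721 = 27.7209, grad_y = 2*1*1.0349 = 2.0698
  x_5 = 2.7721 - 0.01*27.7209 = 2.4949
  y_5 = 1.0349 - 0.01*2.0698 = 1.0142
f(2.4949, 1.0142) = 5*2.4949^2 + 1*1.0142^2 = 32.1507


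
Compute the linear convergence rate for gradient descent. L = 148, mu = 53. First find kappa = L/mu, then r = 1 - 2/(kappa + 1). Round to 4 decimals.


Step 1: Compute the condition number.
kappa = L/mu = 148/53 = 2.7925
Step 2: Compute the convergence rate.
r = 1 - 2/(kappa + 1) = 1 - 2*mu/(L + mu) = (L - mu)/(L + mu) = 95/201 = 0.4726


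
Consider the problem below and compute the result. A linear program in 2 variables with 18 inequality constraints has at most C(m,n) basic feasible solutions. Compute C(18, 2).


Each vertex corresponds to some choice of n active constraints out of m, so the number of vertices is at most C(m, n) = m! / (n!(m-n)!).
m = 18, n = 2
Numerator: 18 * 17
Denominator: 2! = 2
C(18, 2) = 153


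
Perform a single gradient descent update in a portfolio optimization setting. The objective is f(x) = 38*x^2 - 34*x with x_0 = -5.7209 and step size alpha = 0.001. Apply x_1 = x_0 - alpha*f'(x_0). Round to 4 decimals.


We compute the gradient at x_0 and apply the update.
f'(x) = 76*x - 34
f'(-5.7209) = 76*-5.7209 - 34 = -468.7884
x_1 = -5.7209 - 0.001*-468.7884 = -5.2521


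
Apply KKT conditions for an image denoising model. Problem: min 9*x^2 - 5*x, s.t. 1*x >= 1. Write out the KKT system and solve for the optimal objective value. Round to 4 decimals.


Step 1: Try lambda = 0 (constraint inactive).
x_unc = 5/(2*9) = 0.2778
Check: 1*0.2778 = 0.2778 < 1 -- violated!
Step 2: Constraint must be active: 1*x = 1
x* = 1/1 = 1.0
lambda = (2*9*1.0 - 5)/1 = 13.0
Step 3: Compute optimal value.
f(x*) = 9*1.0^2 - 5*1.0 = 4.0


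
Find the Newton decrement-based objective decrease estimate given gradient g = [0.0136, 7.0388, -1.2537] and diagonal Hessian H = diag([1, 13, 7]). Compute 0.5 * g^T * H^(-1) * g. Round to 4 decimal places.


Step 1: H is diagonal, so H^(-1) * g = [0.0136, 0.5414, -0.1791].
Step 2: g^T H^(-1) g = sum_i g_i^2 / H_ii
  = (0.0136)^2/1 + (7.0388)^2/13 + (-1.2537)^2/7
  = 0.0002 + 3.8111 + 0.2245 = 4.0359
Step 3: Objective decrease = 0.5 * g^T H^(-1) g = 2.0179


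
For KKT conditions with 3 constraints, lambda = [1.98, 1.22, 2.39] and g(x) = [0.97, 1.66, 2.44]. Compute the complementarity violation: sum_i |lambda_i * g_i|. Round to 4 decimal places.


KKT complementary slackness check:
lambda_1 * g_1 = 1.98 * 0.97 = 1.9206
lambda_2 * g_2 = 1.22 * 1.66 = 2.0252
lambda_3 * g_3 = 2.39 * 2.44 = 5.8316
Total violation = 1.9206 + 2.0252 + 5.8316 = 9.7774


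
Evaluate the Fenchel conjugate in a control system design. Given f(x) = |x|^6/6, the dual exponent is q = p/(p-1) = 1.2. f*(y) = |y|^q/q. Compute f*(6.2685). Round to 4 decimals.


The conjugate exponent q satisfies 1/p + 1/q = 1.
p = 6, so q = 6/(6 - 1) = 1.2
|y|^q = 6.2685^1.2 = 9.0489
f*(6.2685) = 9.0489 / 1.2 = 7.5408


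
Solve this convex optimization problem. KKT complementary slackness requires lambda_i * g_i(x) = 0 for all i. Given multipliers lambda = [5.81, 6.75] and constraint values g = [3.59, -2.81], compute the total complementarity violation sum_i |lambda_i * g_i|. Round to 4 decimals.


KKT complementary slackness check:
lambda_1 * g_1 = 5.81 * 3.59 = 20.8579
lambda_2 * g_2 = 6.75 * -2.81 = -18.9675
Total violation = 20.8579 + 18.9675 = 39.8254


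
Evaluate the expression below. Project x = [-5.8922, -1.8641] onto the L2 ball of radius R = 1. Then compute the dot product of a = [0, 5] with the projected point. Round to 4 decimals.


Step 1: Compute ||x|| (intermediates to 6 decimals).
||x|| = sqrt((-5.8922)^2 + (-1.8641)^2) = 6.18004
Step 2: Project.
Since ||x|| > R, scale = R/||x|| = 1/6.18004 = 0.161811, proj(x) = scale * x
proj(x) = [-0.953423, -0.301632]
Step 3: Dot product.
a^T * proj(x) = 0*(-0.953423) + 5*(-0.301632) = -1.5082


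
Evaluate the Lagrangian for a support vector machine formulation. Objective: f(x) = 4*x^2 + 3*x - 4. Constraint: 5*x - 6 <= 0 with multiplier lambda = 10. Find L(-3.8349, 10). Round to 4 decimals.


Step 1: Evaluate f(x).
f(-3.8349) = 4*(-3.8349)^2 + 3*(-3.8349) - 4 = 43.3211
Step 2: Evaluate g(x).
g(-3.8349) = 5*-3.8349 - 6 = -25.1745
Step 3: Compute Lagrangian.
L = 43.3211 + 10*-25.1745 = -208.4239


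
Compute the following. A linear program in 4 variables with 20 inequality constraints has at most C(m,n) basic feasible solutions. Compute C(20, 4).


Each vertex corresponds to some choice of n active constraints out of m, so the number of vertices is at most C(m, n) = m! / (n!(m-n)!).
m = 20, n = 4
Numerator: 20 * 19 * 18 * 17
Denominator: 4! = 24
C(20, 4) = 4845


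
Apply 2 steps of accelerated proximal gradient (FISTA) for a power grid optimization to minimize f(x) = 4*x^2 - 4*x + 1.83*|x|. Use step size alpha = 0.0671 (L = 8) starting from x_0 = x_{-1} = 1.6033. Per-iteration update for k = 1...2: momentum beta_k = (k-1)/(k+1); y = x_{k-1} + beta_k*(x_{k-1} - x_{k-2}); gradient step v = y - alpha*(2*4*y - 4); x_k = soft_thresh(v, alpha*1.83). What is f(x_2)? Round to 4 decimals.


FISTA on f(x) = 4*x^2 - 4*x + 1.83*|x|
L = 8, alpha = 0.0671
Iteration 1: beta = 0.0, y = 1.6033 + 0.0*(1.6033 - 1.6033) = 1.6033
  grad(y) = 8.8264, v = y - alpha*grad = 1.011
  prox(v) = soft_thresh(1.011, 0.1228) = 0.8883
Iteration 2: beta = 0.3333, y = 0.8883 + 0.3333*(0.8883 - 1.6033) = 0.6499
  grad(y) = 1.1993, v = y - alpha*grad = 0.5694
  prox(v) = soft_thresh(0.5694, 0.1228) = 0.4466
f(x_2) = 4*0.4466^2 - 4*0.4466 + 1.83*|0.4466| = -0.1713


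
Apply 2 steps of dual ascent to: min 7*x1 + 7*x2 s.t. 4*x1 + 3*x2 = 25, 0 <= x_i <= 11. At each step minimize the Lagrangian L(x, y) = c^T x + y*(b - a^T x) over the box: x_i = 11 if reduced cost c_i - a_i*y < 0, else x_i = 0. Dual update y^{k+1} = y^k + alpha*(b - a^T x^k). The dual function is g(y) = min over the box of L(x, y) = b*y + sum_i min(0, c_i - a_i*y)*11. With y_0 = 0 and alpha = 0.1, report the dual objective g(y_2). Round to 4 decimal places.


Dual ascent for LP: min 7*x1 + 7*x2, 4*x1 + 3*x2 = 25, 0 <= x_i <= 11
Step 1: y^k = 0.0, reduced costs: (7.0, 7.0)
  x^k = (0.0, 0.0), subgradient = b - a^T x = 25.0
  y^{k+1} = 0.0 + 0.1*25.0 = 2.5
Step 2: y^k = 2.5, reduced costs: (-3.0, -0.5)
  x^k = (11.0, 11.0), subgradient = b - a^T x = -52.0
  y^{k+1} = 2.5 + 0.1*-52.0 = -2.7
Dual objective at y_2 = -2.7: reduced costs (17.8, 15.1), box minimizer x = (0.0, 0.0)
g(y_2) = b*y + (c1 - a1*y)*x1 + (c2 - a2*y)*x2 = 25*(-2.7) + 17.8*0.0 + 15.1*0.0 = -67.5 + 0.0 + 0.0 = -67.5


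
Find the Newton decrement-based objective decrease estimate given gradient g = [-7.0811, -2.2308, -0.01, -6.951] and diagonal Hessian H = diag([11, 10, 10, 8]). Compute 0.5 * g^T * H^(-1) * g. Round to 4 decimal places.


Step 1: H is diagonal, so H^(-1) * g = [-0.6437, -0.2231, -0.001, -0.8689].
Step 2: g^T H^(-1) g = sum_i g_i^2 / H_ii
  = (-7.0811)^2/11 + (-2.2308)^2/10 + (-0.01)^2/10 + (-6.951)^2/8
  = 4.5584 + 0.4976 + 0.0 + 6.0396 = 11.0956
Step 3: Objective decrease = 0.5 * g^T H^(-1) g = 5.5478


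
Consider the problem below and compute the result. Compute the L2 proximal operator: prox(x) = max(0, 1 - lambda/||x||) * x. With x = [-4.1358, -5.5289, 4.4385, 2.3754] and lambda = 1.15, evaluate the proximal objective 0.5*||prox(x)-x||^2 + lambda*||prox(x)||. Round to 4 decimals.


Step 1: Compute ||x||.
||x|| = 8.545
Step 2: Compute scaling factor.
scale = max(0, 1 - 1.15/8.545) = 0.8654
Step 3: prox(x) = [-3.5792, -4.7848, 3.8412, 2.0557]
||prox(x)|| = 7.395
Step 4: Proximal objective.
0.5*||prox-x||^2 = 0.6613
lambda*||prox|| = 8.5043
Total = 9.1655


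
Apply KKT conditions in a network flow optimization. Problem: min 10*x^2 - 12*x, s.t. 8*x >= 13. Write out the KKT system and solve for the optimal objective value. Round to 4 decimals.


Step 1: Try lambda = 0 (constraint inactive).
x_unc = 12/(2*10) = 0.6
Check: 8*0.6 = 4.8 < 13 -- violated!
Step 2: Constraint must be active: 8*x = 13
x* = 13/8 = 1.625
lambda = (2*10*1.625 - 12)/8 = 2.5625
Step 3: Compute optimal value.
f(x*) = 10*1.625^2 - 12*1.625 = 6.9063


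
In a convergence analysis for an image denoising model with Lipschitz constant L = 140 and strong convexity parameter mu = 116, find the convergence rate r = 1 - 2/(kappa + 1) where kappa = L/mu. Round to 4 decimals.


Step 1: Compute the condition number.
kappa = L/mu = 140/116 = 1.2069
Step 2: Compute the convergence rate.
r = 1 - 2/(kappa + 1) = 1 - 2*mu/(L + mu) = (L - mu)/(L + mu) = 24/256 = 0.0938


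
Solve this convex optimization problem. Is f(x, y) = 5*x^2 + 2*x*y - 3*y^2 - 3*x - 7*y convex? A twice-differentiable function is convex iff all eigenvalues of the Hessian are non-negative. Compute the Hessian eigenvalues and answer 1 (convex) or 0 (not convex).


The Hessian of f(x,y) = 5*x^2 + 2*x*y - 3*y^2 - 3*x - 7*y is:
H = [[10, 2], [2, -6]]
Trace = 10 - 6 = 4
Determinant = 10*-6 - (2)^2 = -64
Discriminant = (4)^2 - 4*-64 = 272.0
Eigenvalues: lambda_1 = -6.2462, lambda_2 = 10.2462
The function is not convex.

0


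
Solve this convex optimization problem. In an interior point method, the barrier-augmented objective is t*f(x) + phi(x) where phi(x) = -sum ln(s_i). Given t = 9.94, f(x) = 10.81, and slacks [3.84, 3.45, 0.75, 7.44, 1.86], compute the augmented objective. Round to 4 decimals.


Step 1: Compute log-barrier.
ln values: [1.3455, 1.2384, -0.2877, 2.0069, 0.6206]
phi = -(1.3455 + 1.2384 - 0.2877 + 2.0069 + 0.6206) = -4.9236
Step 2: Compute augmented objective.
t*f(x) = 9.94*10.81 = 107.4514
Total = 107.4514 - 4.9236 = 102.5278


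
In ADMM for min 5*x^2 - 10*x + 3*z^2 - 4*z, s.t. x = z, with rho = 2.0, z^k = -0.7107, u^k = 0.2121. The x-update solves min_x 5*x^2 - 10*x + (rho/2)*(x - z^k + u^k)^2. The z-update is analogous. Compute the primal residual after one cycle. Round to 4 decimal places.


ADMM iteration with rho = 2.0, z^k = -0.7107, u^k = 0.2121
Step 1: x-update.
Minimize 5*x^2 - 10*x + (2.0/2)*(x + 0.7107 + 0.2121)^2
FOC: (2*5 + 2.0)*x = 10 + 2.0*(-0.7107 - 0.2121)
x^{k+1} = 0.6795
Step 2: z-update.
Minimize 3*z^2 - 4*z + (2.0/2)*(0.6795 - z + 0.2121)^2
FOC: (2*3 + 2.0)*z = 4 + 2.0*(0.6795 + 0.2121)
z^{k+1} = 0.7229
Step 3: u-update.
u^{k+1} = 0.2121 + 0.6795 - 0.7229 = 0.1687
Step 4: Primal residual = |0.6795 - 0.7229| = 0.0434


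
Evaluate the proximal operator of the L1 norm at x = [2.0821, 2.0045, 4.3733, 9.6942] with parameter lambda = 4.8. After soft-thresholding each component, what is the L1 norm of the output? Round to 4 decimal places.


Soft-thresholding with lambda = 4.8:
prox(2.0821) = sign(2.0821)*max(|2.0821| - 4.8, 0) = 0.0
prox(2.0045) = sign(2.0045)*max(|2.0045| - 4.8, 0) = 0.0
prox(4.3733) = sign(4.3733)*max(|4.3733| - 4.8, 0) = 0.0
prox(9.6942) = sign(9.6942)*max(|9.6942| - 4.8, 0) = 4.8942
prox(x) = [0.0, 0.0, 0.0, 4.8942]
||prox(x)||_1 = 0.0 + 0.0 + 0.0 + 4.8942 = 4.8942


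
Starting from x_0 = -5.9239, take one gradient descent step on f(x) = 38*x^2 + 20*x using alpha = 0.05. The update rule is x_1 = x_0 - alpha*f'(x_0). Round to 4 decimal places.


We compute the gradient at x_0 and apply the update.
f'(x) = 76*x + 20
f'(-5.9239) = 76*-5.9239 + 20 = -430.2164
x_1 = -5.9239 - 0.05*-430.2164 = 15.5869


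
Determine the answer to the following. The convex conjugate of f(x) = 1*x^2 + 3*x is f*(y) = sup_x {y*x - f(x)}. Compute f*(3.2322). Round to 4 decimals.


f*(y) = sup_x {y*x - a*x^2 - b*x} = sup_x {(y-b)*x - a*x^2}
FOC: (y - b) - 2a*x = 0 => x* = (y - b)/(2a)
x* = (3.2322 - 3)/(2*1) = 0.1161
f*(3.2322) = (y-b)^2/(4a) = (3.2322 - 3)^2/(4*1)
= 0.0539/4 = 0.0135


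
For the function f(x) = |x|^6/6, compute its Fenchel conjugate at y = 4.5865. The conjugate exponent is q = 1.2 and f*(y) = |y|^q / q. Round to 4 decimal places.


The conjugate exponent q satisfies 1/p + 1/q = 1.
p = 6, so q = 6/(6 - 1) = 1.2
|y|^q = 4.5865^1.2 = 6.2198
f*(4.5865) = 6.2198 / 1.2 = 5.1832


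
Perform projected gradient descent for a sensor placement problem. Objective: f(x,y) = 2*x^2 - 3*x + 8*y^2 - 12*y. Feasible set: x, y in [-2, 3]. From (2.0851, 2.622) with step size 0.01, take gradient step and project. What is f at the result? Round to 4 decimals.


Step 1: Compute gradient at (2.0851, 2.622).
grad_x = 2*2*2.0851 - 3 = 5.3404
grad_y = 2*8*2.622 - 12 = 29.952
Step 2: Gradient step.
x_raw = 2.0851 - 0.01*5.3404 = 2.0317
y_raw = 2.622 - 0.01*29.952 = 2.3225
Step 3: Project onto [-2, 3].
x_proj = clip(2.0317) = 2.0317
y_proj = clip(2.3225) = 2.3225
Step 4: Evaluate f.
f(2.0317, 2.3225) = 17.442


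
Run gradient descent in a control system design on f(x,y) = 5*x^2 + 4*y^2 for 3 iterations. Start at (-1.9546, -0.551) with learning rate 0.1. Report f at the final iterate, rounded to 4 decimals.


Gradient descent on f(x,y) = 5*x^2 + 4*y^2.
Starting point: (-1.9546, -0.551), alpha = 0.1
Step 1: grad_x = 2*5*-1.9546 = -19.546, grad_y = 2*4*-0.551 = -4.408
  x_1 = -1.9546 - 0.1*-19.546 = 0.0
  y_1 = -0.551 - 0.1*-4.408 = -0.1102
Step 2: grad_x = 2*5*0.0 = 0.0, grad_y = 2*4*-0.1102 = -0.8816
  x_2 = 0.0 - 0.1*0.0 = 0.0
  y_2 = -0.1102 - 0.1*-0.8816 = -0.022
Step 3: grad_x = 2*5*0.0 = 0.0, grad_y = 2*4*-0.022 = -0.1763
  x_3 = 0.0 - 0.1*0.0 = 0.0
  y_3 = -0.022 - 0.1*-0.1763 = -0.0044
f(0.0, -0.0044) = 5*0.0^2 + 4*(-0.0044)^2 = 0.0001


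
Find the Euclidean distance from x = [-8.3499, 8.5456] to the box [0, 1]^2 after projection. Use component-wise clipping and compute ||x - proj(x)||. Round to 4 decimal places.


Project each component onto [0, 1].
clip(-8.3499) = 0.0, clip(8.5456) = 1.0
Projection = [0.0, 1.0]
Squared diffs: [69.7208, 56.9361]
Distance = sqrt(126.6569) = 11.2542


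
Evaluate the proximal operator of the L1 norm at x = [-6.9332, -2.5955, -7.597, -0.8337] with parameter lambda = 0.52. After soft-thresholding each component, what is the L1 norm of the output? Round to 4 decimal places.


Soft-thresholding with lambda = 0.52:
prox(-6.9332) = sign(-6.9332)*max(|-6.9332| - 0.52, 0) = -6.4132
prox(-2.5955) = sign(-2.5955)*max(|-2.5955| - 0.52, 0) = -2.0755
prox(-7.597) = sign(-7.597)*max(|-7.597| - 0.52, 0) = -7.077
prox(-0.8337) = sign(-0.8337)*max(|-0.8337| - 0.52, 0) = -0.3137
prox(x) = [-6.4132, -2.0755, -7.077, -0.3137]
||prox(x)||_1 = 6.4132 + 2.0755 + 7.077 + 0.3137 = 15.8794


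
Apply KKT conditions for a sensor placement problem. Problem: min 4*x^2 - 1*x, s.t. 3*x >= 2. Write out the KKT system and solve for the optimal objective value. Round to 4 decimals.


Step 1: Try lambda = 0 (constraint inactive).
x_unc = 1/(2*4) = 0.125
Check: 3*0.125 = 0.375 < 2 -- violated!
Step 2: Constraint must be active: 3*x = 2
x* = 2/3 = 0.6667 (rounded; the exact value 2/3 is used below)
lambda = (2*4*(2/3) - 1)/3 = 1.4444
Step 3: Compute optimal value.
f(x*) = 4*(2/3)^2 - 1*(2/3) = 1.1111


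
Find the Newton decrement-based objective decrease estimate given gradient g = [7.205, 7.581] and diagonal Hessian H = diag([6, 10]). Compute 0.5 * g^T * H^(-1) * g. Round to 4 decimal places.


Step 1: H is diagonal, so H^(-1) * g = [1.2008, 0.7581].
Step 2: g^T H^(-1) g = sum_i g_i^2 / H_ii
  = (7.205)^2/6 + (7.581)^2/10
  = 8.652 + 5.7472 = 14.3992
Step 3: Objective decrease = 0.5 * g^T H^(-1) g = 7.1996


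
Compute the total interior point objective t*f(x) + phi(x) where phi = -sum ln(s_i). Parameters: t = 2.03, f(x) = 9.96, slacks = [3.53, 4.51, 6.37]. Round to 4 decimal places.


Step 1: Compute log-barrier.
ln values: [1.2613, 1.5063, 1.8516]
phi = -(1.2613 + 1.5063 + 1.8516) = -4.6192
Step 2: Compute augmented objective.
t*f(x) = 2.03*9.96 = 20.2188
Total = 20.2188 - 4.6192 = 15.5996


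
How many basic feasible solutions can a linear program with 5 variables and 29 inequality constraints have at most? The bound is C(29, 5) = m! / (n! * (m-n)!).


Each vertex corresponds to some choice of n active constraints out of m, so the number of vertices is at most C(m, n) = m! / (n!(m-n)!).
m = 29, n = 5
Numerator: 29 * 28 * 27 * 26 * 25
Denominator: 5! = 120
C(29, 5) = 118755


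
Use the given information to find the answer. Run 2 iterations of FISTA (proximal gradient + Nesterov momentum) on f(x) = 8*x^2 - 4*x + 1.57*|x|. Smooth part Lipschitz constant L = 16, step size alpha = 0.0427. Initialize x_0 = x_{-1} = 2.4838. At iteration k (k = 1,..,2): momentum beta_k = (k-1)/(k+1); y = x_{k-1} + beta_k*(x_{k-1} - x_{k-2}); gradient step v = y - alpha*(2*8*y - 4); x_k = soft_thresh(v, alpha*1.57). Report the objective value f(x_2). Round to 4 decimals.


FISTA on f(x) = 8*x^2 - 4*x + 1.57*|x|
L = 16, alpha = 0.0427
Iteration 1: beta = 0.0, y = 2.4838 + 0.0*(2.4838 - 2.4838) = 2.4838
  grad(y) = 35.7408, v = y - alpha*grad = 0.9577
  prox(v) = soft_thresh(0.9577, 0.067) = 0.8906
Iteration 2: beta = 0.3333, y = 0.8906 + 0.3333*(0.8906 - 2.4838) = 0.3596
  grad(y) = 1.7531, v = y - alpha*grad = 0.2847
  prox(v) = soft_thresh(0.2847, 0.067) = 0.2177
f(x_2) = 8*0.2177^2 - 4*0.2177 + 1.57*|0.2177| = -0.1499


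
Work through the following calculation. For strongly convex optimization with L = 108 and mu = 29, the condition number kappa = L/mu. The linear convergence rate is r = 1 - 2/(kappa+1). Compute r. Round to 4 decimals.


Step 1: Compute the condition number.
kappa = L/mu = 108/29 = 3.7241
Step 2: Compute the convergence rate.
r = 1 - 2/(kappa + 1) = 1 - 2*mu/(L + mu) = (L - mu)/(L + mu) = 79/137 = 0.5766


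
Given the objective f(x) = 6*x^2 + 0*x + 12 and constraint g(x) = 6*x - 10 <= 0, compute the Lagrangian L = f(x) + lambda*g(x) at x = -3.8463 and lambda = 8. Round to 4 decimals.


Step 1: Evaluate f(x).
f(-3.8463) = 6*(-3.8463)^2 + 0*(-3.8463) + 12 = 100.7641
Step 2: Evaluate g(x).
g(-3.8463) = 6*-3.8463 - 10 = -33.0778
Step 3: Compute Lagrangian.
L = 100.7641 + 8*-33.0778 = -163.8583


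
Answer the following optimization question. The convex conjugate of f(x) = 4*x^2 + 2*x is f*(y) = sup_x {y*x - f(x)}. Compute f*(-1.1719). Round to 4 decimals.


f*(y) = sup_x {y*x - a*x^2 - b*x} = sup_x {(y-b)*x - a*x^2}
FOC: (y - b) - 2a*x = 0 => x* = (y - b)/(2a)
x* = (-1.1719 - 2)/(2*4) = -0.3965
f*(-1.1719) = (y-b)^2/(4a) = (-1.1719 - 2)^2/(4*4)
= 10.0609/16 = 0.6288


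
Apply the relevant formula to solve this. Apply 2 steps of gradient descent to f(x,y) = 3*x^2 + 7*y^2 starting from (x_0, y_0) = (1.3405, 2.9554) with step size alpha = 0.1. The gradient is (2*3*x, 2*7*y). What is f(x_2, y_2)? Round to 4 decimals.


Gradient descent on f(x,y) = 3*x^2 + 7*y^2.
Starting point: (1.3405, 2.9554), alpha = 0.1
Step 1: grad_x = 2*3*1.3405 = 8.043, grad_y = 2*7*2.9554 = 41.3756
  x_1 = 1.3405 - 0.1*8.043 = 0.5362
  y_1 = 2.9554 - 0.1*41.3756 = -1.1822
Step 2: grad_x = 2*3*0.5362 = 3.2172, grad_y = 2*7*-1.1822 = -16.5502
  x_2 = 0.5362 - 0.1*3.2172 = 0.2145
  y_2 = -1.1822 - 0.1*-16.5502 = 0.4729
f(0.2145, 0.4729) = 3*0.2145^2 + 7*0.4729^2 = 1.7032


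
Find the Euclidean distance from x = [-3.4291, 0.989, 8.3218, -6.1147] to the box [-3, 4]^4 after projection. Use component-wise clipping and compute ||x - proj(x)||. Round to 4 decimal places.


Project each component onto [-3, 4].
clip(-3.4291) = -3.0, clip(0.989) = 0.989, clip(8.3218) = 4.0, clip(-6.1147) = -3.0
Projection = [-3.0, 0.989, 4.0, -3.0]
Squared diffs: [0.1841, 0.0, 18.678, 9.7014]
Distance = sqrt(28.5635) = 5.3445


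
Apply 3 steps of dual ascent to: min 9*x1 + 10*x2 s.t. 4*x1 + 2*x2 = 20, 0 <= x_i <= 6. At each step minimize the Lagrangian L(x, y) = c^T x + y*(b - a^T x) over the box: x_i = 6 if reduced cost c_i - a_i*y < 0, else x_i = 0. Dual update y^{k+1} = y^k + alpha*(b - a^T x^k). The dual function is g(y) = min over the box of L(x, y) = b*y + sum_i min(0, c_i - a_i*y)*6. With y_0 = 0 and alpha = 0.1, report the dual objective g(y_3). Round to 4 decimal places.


Dual ascent for LP: min 9*x1 + 10*x2, 4*x1 + 2*x2 = 20, 0 <= x_i <= 6
Step 1: y^k = 0.0, reduced costs: (9.0, 10.0)
  x^k = (0.0, 0.0), subgradient = b - a^T x = 20.0
  y^{k+1} = 0.0 + 0.1*20.0 = 2.0
Step 2: y^k = 2.0, reduced costs: (1.0, 6.0)
  x^k = (0.0, 0.0), subgradient = b - a^T x = 20.0
  y^{k+1} = 2.0 + 0.1*20.0 = 4.0
Step 3: y^k = 4.0, reduced costs: (-7.0, 2.0)
  x^k = (6.0, 0.0), subgradient = b - a^T x = -4.0
  y^{k+1} = 4.0 + 0.1*-4.0 = 3.6
Dual objective at y_3 = 3.6: reduced costs (-5.4, 2.8), box minimizer x = (6.0, 0.0)
g(y_3) = b*y + (c1 - a1*y)*x1 + (c2 - a2*y)*x2 = 20*3.6 + (-5.4)*6.0 + 2.8*0.0 = 72.0 - 32.4 + 0.0 = 39.6


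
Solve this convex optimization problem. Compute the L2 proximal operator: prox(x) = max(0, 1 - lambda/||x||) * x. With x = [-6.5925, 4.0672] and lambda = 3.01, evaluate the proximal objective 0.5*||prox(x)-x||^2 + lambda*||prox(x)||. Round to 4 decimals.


Step 1: Compute ||x||.
||x|| = 7.7462
Step 2: Compute scaling factor.
scale = max(0, 1 - 3.01/7.7462) = 0.6114
Step 3: prox(x) = [-4.0308, 2.4868]
||prox(x)|| = 4.7362
Step 4: Proximal objective.
0.5*||prox-x||^2 = 4.5301
lambda*||prox|| = 14.256
Total = 18.7859


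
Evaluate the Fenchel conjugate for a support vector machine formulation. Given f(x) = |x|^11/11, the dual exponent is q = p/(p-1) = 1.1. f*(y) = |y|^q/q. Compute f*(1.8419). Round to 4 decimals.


The conjugate exponent q satisfies 1/p + 1/q = 1.
p = 11, so q = 11/(11 - 1) = 1.1
|y|^q = 1.8419^1.1 = 1.9579
f*(1.8419) = 1.9579 / 1.1 = 1.7799


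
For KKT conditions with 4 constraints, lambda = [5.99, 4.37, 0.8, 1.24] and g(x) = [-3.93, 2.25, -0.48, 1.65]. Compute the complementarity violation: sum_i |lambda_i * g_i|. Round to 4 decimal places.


KKT complementary slackness check:
lambda_1 * g_1 = 5.99 * -3.93 = -23.5407
lambda_2 * g_2 = 4.37 * 2.25 = 9.8325
lambda_3 * g_3 = 0.8 * -0.48 = -0.384
lambda_4 * g_4 = 1.24 * 1.65 = 2.046
Total violation = 23.5407 + 9.8325 + 0.384 + 2.046 = 35.8032


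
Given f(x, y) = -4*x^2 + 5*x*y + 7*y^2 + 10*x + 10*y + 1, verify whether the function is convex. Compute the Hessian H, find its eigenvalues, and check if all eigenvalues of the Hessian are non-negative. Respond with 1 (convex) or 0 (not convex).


The Hessian of f(x,y) = -4*x^2 + 5*x*y + 7*y^2 + 10*x + 10*y + 1 is:
H = [[-8, 5], [5, 14]]
Trace = -8 + 14 = 6
Determinant = -8*14 - (5)^2 = -137
Discriminant = (6)^2 - 4*-137 = 584.0
Eigenvalues: lambda_1 = -9.083, lambda_2 = 15.083
The function is not convex.

0


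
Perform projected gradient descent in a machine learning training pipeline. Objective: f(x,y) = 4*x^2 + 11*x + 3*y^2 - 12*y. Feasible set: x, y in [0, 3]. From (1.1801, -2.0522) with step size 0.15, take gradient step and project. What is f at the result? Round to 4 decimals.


Step 1: Compute gradient at (1.1801, -2.0522).
grad_x = 2*4*1.1801 + 11 = 20.4408
grad_y = 2*3*-2.0522 - 12 = -24.3132
Step 2: Gradient step.
x_raw = 1.1801 - 0.15*20.4408 = -1.886
y_raw = -2.0522 - 0.15*-24.3132 = 1.5948
Step 3: Project onto [0, 3].
x_proj = clip(-1.886) = 0.0
y_proj = clip(1.5948) = 1.5948
Step 4: Evaluate f.
f(0.0, 1.5948) = -11.5074


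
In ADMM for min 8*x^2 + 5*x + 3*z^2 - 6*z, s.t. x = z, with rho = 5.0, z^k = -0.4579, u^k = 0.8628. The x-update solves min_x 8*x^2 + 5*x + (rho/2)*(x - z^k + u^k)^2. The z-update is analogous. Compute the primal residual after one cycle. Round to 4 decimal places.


ADMM iteration with rho = 5.0, z^k = -0.4579, u^k = 0.8628
Step 1: x-update.
Minimize 8*x^2 + 5*x + (5.0/2)*(x + 0.4579 + 0.8628)^2
FOC: (2*8 + 5.0)*x = -5 + 5.0*(-0.4579 - 0.8628)
x^{k+1} = -0.5525
Step 2: z-update.
Minimize 3*z^2 - 6*z + (5.0/2)*(-0.5525 - z + 0.8628)^2
FOC: (2*3 + 5.0)*z = 6 + 5.0*(-0.5525 + 0.8628)
z^{k+1} = 0.6865
Step 3: u-update.
u^{k+1} = 0.8628 - 0.5525 - 0.6865 = -0.3762
Step 4: Primal residual = |-0.5525 - 0.6865| = 1.239


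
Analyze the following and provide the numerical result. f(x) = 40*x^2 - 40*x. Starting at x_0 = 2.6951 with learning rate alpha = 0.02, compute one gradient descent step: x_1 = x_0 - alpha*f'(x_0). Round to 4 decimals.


We compute the gradient at x_0 and apply the update.
f'(x) = 80*x - 40
f'(2.6951) = 80*2.6951 - 40 = 175.608
x_1 = 2.6951 - 0.02*175.608 = -0.8171


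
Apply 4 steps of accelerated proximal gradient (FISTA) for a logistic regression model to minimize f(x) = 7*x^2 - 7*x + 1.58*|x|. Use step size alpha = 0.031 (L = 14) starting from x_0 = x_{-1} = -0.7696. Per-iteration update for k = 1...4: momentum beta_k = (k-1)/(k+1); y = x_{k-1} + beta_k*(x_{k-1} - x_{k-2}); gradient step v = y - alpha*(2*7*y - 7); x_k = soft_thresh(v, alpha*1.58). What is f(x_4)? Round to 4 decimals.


FISTA on f(x) = 7*x^2 - 7*x + 1.58*|x|
L = 14, alpha = 0.031
Iteration 1: beta = 0.0, y = -0.7696 + 0.0*(-0.7696 + 0.7696) = -0.7696
  grad(y) = -17.7744, v = y - alpha*grad = -0.2186
  prox(v) = soft_thresh(-0.2186, 0.049) = -0.1696
Iteration 2: beta = 0.3333, y = -0.1696 + 0.3333*(-0.1696 + 0.7696) = 0.0304
  grad(y) = -6.5747, v = y - alpha*grad = 0.2342
  prox(v) = soft_thresh(0.2342, 0.049) = 0.1852
Iteration 3: beta = 0.5, y = 0.1852 + 0.5*(0.1852 + 0.1696) = 0.3626
  grad(y) = -1.9232, v = y - alpha*grad = 0.4222
  prox(v) = soft_thresh(0.4222, 0.049) = 0.3733
Iteration 4: beta = 0.6, y = 0.3733 + 0.6*(0.3733 - 0.1852) = 0.4861
  grad(y) = -0.1946, v = y - alpha*grad = 0.4921
  prox(v) = soft_thresh(0.4921, 0.049) = 0.4432
f(x_4) = 7*0.4432^2 - 7*0.4432 + 1.58*|0.4432| = -1.0272


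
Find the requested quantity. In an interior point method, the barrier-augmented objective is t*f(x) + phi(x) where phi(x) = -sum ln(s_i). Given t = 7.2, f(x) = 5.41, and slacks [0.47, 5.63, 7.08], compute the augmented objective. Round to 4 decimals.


Step 1: Compute log-barrier.
ln values: [-0.755, 1.7281, 1.9573]
phi = -(-0.755 + 1.7281 + 1.9573) = -2.9304
Step 2: Compute augmented objective.
t*f(x) = 7.2*5.41 = 38.952
Total = 38.952 - 2.9304 = 36.0216


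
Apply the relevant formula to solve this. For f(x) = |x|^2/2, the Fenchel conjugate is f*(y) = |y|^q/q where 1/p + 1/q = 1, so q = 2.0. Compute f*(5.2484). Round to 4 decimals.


The conjugate exponent q satisfies 1/p + 1/q = 1.
p = 2, so q = 2/(2 - 1) = 2.0
|y|^q = 5.2484^2.0 = 27.5457
f*(5.2484) = 27.5457 / 2.0 = 13.7729


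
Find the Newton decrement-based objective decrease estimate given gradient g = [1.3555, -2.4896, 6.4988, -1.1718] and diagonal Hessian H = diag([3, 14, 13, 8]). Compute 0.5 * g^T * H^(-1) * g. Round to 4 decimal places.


Step 1: H is diagonal, so H^(-1) * g = [0.4518, -0.1778, 0.4999, -0.1465].
Step 2: g^T H^(-1) g = sum_i g_i^2 / H_ii
  = (1.3555)^2/3 + (-2.4896)^2/14 + (6.4988)^2/13 + (-1.1718)^2/8
  = 0.6125 + 0.4427 + 3.2488 + 0.1716 = 4.4756
Step 3: Objective decrease = 0.5 * g^T H^(-1) g = 2.2378


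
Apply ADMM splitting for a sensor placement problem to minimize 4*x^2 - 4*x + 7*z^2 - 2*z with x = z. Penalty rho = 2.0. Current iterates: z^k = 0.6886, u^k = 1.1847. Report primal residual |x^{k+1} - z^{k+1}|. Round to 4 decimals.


ADMM iteration with rho = 2.0, z^k = 0.6886, u^k = 1.1847
Step 1: x-update.
Minimize 4*x^2 - 4*x + (2.0/2)*(x - 0.6886 + 1.1847)^2
FOC: (2*4 + 2.0)*x = 4 + 2.0*(0.6886 - 1.1847)
x^{k+1} = 0.3008
Step 2: z-update.
Minimize 7*z^2 - 2*z + (2.0/2)*(0.3008 - z + 1.1847)^2
FOC: (2*7 + 2.0)*z = 2 + 2.0*(0.3008 + 1.1847)
z^{k+1} = 0.3107
Step 3: u-update.
u^{k+1} = 1.1847 + 0.3008 - 0.3107 = 1.1748
Step 4: Primal residual = |0.3008 - 0.3107| = 0.0099


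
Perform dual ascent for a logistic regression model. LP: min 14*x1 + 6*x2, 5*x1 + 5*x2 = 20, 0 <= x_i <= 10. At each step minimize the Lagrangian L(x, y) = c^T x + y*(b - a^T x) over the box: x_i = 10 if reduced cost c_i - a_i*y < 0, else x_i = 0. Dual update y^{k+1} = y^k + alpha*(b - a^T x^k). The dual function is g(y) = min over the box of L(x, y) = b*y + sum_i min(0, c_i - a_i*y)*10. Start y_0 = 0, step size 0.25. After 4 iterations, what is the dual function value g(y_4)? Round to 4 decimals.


Dual ascent for LP: min 14*x1 + 6*x2, 5*x1 + 5*x2 = 20, 0 <= x_i <= 10
Step 1: y^k = 0.0, reduced costs: (14.0, 6.0)
  x^k = (0.0, 0.0), subgradient = b - a^T x = 20.0
  y^{k+1} = 0.0 + 0.25*20.0 = 5.0
Step 2: y^k = 5.0, reduced costs: (-11.0, -19.0)
  x^k = (10.0, 10.0), subgradient = b - a^T x = -80.0
  y^{k+1} = 5.0 + 0.25*-80.0 = -15.0
Step 3: y^k = -15.0, reduced costs: (89.0, 81.0)
  x^k = (0.0, 0.0), subgradient = b - a^T x = 20.0
  y^{k+1} = -15.0 + 0.25*20.0 = -10.0
Step 4: y^k = -10.0, reduced costs: (64.0, 56.0)
  x^k = (0.0, 0.0), subgradient = b - a^T x = 20.0
  y^{k+1} = -10.0 + 0.25*20.0 = -5.0
Dual objective at y_4 = -5.0: reduced costs (39.0, 31.0), box minimizer x = (0.0, 0.0)
g(y_4) = b*y + (c1 - a1*y)*x1 + (c2 - a2*y)*x2 = 20*(-5.0) + 39.0*0.0 + 31.0*0.0 = -100.0 + 0.0 + 0.0 = -100.0


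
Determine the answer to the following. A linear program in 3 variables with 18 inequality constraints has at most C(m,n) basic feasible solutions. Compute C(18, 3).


Each vertex corresponds to some choice of n active constraints out of m, so the number of vertices is at most C(m, n) = m! / (n!(m-n)!).
m = 18, n = 3
Numerator: 18 * 17 * 16
Denominator: 3! = 6
C(18, 3) = 816


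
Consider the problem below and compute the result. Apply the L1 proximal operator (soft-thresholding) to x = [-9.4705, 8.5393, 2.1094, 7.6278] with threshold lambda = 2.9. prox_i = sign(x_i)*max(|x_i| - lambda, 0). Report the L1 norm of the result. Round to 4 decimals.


Soft-thresholding with lambda = 2.9:
prox(-9.4705) = sign(-9.4705)*max(|-9.4705| - 2.9, 0) = -6.5705
prox(8.5393) = sign(8.5393)*max(|8.5393| - 2.9, 0) = 5.6393
prox(2.1094) = sign(2.1094)*max(|2.1094| - 2.9, 0) = 0.0
prox(7.6278) = sign(7.6278)*max(|7.6278| - 2.9, 0) = 4.7278
prox(x) = [-6.5705, 5.6393, 0.0, 4.7278]
||prox(x)||_1 = 6.5705 + 5.6393 + 0.0 + 4.7278 = 16.9376


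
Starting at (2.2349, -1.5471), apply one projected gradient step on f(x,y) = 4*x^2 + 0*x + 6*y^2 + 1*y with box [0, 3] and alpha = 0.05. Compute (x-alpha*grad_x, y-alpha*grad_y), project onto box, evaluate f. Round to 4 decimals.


Step 1: Compute gradient at (2.2349, -1.5471).
grad_x = 2*4*2.2349 + 0 = 17.8792
grad_y = 2*6*-1.5471 + 1 = -17.5652
Step 2: Gradient step.
x_raw = 2.2349 - 0.05*17.8792 = 1.3409
y_raw = -1.5471 - 0.05*-17.5652 = -0.6688
Step 3: Project onto [0, 3].
x_proj = clip(1.3409) = 1.3409
y_proj = clip(-0.6688) = 0.0
Step 4: Evaluate f.
f(1.3409, 0.0) = 7.1925


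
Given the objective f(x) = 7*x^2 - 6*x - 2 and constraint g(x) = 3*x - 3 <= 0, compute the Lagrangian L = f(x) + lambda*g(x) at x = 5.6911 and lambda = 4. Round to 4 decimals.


Step 1: Evaluate f(x).
f(5.6911) = 7*5.6911^2 - 6*5.6911 - 2 = 190.5737
Step 2: Evaluate g(x).
g(5.6911) = 3*5.6911 - 3 = 14.0733
Step 3: Compute Lagrangian.
L = 190.5737 + 4*14.0733 = 246.8669


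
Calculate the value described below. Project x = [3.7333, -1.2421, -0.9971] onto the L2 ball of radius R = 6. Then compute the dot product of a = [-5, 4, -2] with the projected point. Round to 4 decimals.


Step 1: Compute ||x|| (intermediates to 6 decimals).
||x|| = sqrt(3.7333^2 + (-1.2421)^2 + (-0.9971)^2) = 4.058885
Step 2: Project.
Since ||x|| <= R, proj = x (no scaling needed).
proj(x) = [3.7333, -1.2421, -0.9971]
Step 3: Dot product.
a^T * proj(x) = -5*3.7333 + 4*(-1.2421) - 2*(-0.9971) = -21.6407


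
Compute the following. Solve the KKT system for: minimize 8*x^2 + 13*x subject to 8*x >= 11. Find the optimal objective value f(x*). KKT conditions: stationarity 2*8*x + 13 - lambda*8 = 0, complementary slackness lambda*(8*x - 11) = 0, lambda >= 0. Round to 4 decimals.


Step 1: Try lambda = 0 (constraint inactive).
x_unc = -13/(2*8) = -0.8125
Check: 8*-0.8125 = -6.5 < 11 -- violated!
Step 2: Constraint must be active: 8*x = 11
x* = 11/8 = 1.375
lambda = (2*8*1.375 + 13)/8 = 4.375
Step 3: Compute optimal value.
f(x*) = 8*1.375^2 + 13*1.375 = 33.0


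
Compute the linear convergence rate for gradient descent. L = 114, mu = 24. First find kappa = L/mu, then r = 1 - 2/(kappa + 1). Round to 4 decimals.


Step 1: Compute the condition number.
kappa = L/mu = 114/24 = 4.75
Step 2: Compute the convergence rate.
r = 1 - 2/(kappa + 1) = 1 - 2*mu/(L + mu) = (L - mu)/(L + mu) = 90/138 = 0.6522


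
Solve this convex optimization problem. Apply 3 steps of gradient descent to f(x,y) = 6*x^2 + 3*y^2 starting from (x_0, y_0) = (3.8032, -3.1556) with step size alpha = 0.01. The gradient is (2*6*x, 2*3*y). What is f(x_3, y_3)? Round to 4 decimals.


Gradient descent on f(x,y) = 6*x^2 + 3*y^2.
Starting point: (3.8032, -3.1556), alpha = 0.01
Step 1: grad_x = 2*6*3.8032 = 45.6384, grad_y = 2*3*-3.1556 = -18.9336
  x_1 = 3.8032 - 0.01*45.6384 = 3.3468
  y_1 = -3.1556 - 0.01*-18.9336 = -2.9663
Step 2: grad_x = 2*6*3.3468 = 40.1618, grad_y = 2*3*-2.9663 = -17.7976
  x_2 = 3.3468 - 0.01*40.1618 = 2.9452
  y_2 = -2.9663 - 0.01*-17.7976 = -2.7883
Step 3: grad_x = 2*6*2.9452 = 35.3424, grad_y = 2*3*-2.7883 = -16.7297
  x_3 = 2.9452 - 0.01*35.3424 = 2.5918
  y_3 = -2.7883 - 0.01*-16.7297 = -2.621
f(2.5918, -2.621) = 6*2.5918^2 + 3*(-2.621)^2 = 60.9125


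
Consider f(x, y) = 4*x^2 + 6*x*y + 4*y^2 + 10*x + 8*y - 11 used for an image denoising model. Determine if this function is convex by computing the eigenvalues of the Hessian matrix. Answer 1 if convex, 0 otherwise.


The Hessian of f(x,y) = 4*x^2 + 6*x*y + 4*y^2 + 10*x + 8*y - 11 is:
H = [[8, 6], [6, 8]]
Trace = 8 + 8 = 16
Determinant = 8*8 - (6)^2 = 28
Discriminant = (16)^2 - 4*28 = 144.0
Eigenvalues: lambda_1 = 2.0, lambda_2 = 14.0
The function is convex.

1


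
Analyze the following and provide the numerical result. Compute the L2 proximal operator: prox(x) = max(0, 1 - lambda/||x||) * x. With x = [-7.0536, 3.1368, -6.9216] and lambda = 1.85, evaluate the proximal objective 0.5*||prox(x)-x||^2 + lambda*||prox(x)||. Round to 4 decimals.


Step 1: Compute ||x||.
||x|| = 10.3683
Step 2: Compute scaling factor.
scale = max(0, 1 - 1.85/10.3683) = 0.8216
Step 3: prox(x) = [-5.795, 2.5771, -5.6866]
||prox(x)|| = 8.5183
Step 4: Proximal objective.
0.5*||prox-x||^2 = 1.7113
lambda*||prox|| = 15.7589
Total = 17.4701


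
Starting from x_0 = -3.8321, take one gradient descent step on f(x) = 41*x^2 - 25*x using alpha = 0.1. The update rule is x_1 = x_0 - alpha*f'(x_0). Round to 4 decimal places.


We compute the gradient at x_0 and apply the update.
f'(x) = 82*x - 25
f'(-3.8321) = 82*-3.8321 - 25 = -339.2322
x_1 = -3.8321 - 0.1*-339.2322 = 30.0911


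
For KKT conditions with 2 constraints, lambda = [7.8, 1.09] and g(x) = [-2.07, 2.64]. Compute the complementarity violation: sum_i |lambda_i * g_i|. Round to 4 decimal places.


KKT complementary slackness check:
lambda_1 * g_1 = 7.8 * -2.07 = -16.146
lambda_2 * g_2 = 1.09 * 2.64 = 2.8776
Total violation = 16.146 + 2.8776 = 19.0236


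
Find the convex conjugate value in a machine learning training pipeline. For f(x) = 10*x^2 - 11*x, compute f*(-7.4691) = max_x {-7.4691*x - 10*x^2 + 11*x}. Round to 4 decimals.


f*(y) = sup_x {y*x - a*x^2 - b*x} = sup_x {(y-b)*x - a*x^2}
FOC: (y - b) - 2a*x = 0 => x* = (y - b)/(2a)
x* = (-7.4691 + 11)/(2*10) = 0.1765
f*(-7.4691) = (y-b)^2/(4a) = (-7.4691 + 11)^2/(4*10)
= 12.4673/40 = 0.3117


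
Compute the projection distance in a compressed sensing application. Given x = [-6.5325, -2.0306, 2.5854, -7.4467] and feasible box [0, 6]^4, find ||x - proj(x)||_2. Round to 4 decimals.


Project each component onto [0, 6].
clip(-6.5325) = 0.0, clip(-2.0306) = 0.0, clip(2.5854) = 2.5854, clip(-7.4467) = 0.0
Projection = [0.0, 0.0, 2.5854, 0.0]
Squared diffs: [42.6736, 4.1233, 0.0, 55.4533]
Distance = sqrt(102.2502) = 10.1119


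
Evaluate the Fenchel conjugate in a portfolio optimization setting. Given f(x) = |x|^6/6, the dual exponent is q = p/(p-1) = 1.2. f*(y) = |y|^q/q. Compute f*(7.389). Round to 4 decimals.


The conjugate exponent q satisfies 1/p + 1/q = 1.
p = 6, so q = 6/(6 - 1) = 1.2
|y|^q = 7.389^1.2 = 11.0231
f*(7.389) = 11.0231 / 1.2 = 9.1859


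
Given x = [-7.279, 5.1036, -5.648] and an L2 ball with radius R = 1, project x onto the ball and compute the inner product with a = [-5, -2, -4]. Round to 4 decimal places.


Step 1: Compute ||x|| (intermediates to 6 decimals).
||x|| = sqrt((-7.279)^2 + 5.1036^2 + (-5.648)^2) = 10.532354
Step 2: Project.
Since ||x|| > R, scale = R/||x|| = 1/10.532354 = 0.094946, proj(x) = scale * x
proj(x) = [-0.691112, 0.484566, -0.536255]
Step 3: Dot product.
a^T * proj(x) = -5*(-0.691112) - 2*0.484566 - 4*(-0.536255) = 4.6314


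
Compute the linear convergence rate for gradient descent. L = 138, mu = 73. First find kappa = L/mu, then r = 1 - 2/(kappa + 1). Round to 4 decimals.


Step 1: Compute the condition number.
kappa = L/mu = 138/73 = 1.8904
Step 2: Compute the convergence rate.
r = 1 - 2/(kappa + 1) = 1 - 2*mu/(L + mu) = (L - mu)/(L + mu) = 65/211 = 0.3081


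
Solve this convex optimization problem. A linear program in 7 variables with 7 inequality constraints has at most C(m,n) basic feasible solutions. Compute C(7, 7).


Each vertex corresponds to some choice of n active constraints out of m, so the number of vertices is at most C(m, n) = m! / (n!(m-n)!).
m = 7, n = 7
Numerator: 7 * 6 * 5 * 4 * 3 * 2 * 1
Denominator: 7! = 5040
C(7, 7) = 1


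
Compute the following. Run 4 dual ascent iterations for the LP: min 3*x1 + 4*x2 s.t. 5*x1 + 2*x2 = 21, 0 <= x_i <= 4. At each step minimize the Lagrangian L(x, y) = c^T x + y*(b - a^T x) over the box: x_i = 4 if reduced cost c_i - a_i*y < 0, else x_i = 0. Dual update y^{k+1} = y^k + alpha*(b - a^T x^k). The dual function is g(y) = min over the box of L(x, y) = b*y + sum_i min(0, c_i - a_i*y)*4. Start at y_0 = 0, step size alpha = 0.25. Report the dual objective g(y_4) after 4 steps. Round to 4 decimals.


Dual ascent for LP: min 3*x1 + 4*x2, 5*x1 + 2*x2 = 21, 0 <= x_i <= 4
Step 1: y^k = 0.0, reduced costs: (3.0, 4.0)
  x^k = (0.0, 0.0), subgradient = b - a^T x = 21.0
  y^{k+1} = 0.0 + 0.25*21.0 = 5.25
Step 2: y^k = 5.25, reduced costs: (-23.25, -6.5)
  x^k = (4.0, 4.0), subgradient = b - a^T x = -7.0
  y^{k+1} = 5.25 + 0.25*-7.0 = 3.5
Step 3: y^k = 3.5, reduced costs: (-14.5, -3.0)
  x^k = (4.0, 4.0), subgradient = b - a^T x = -7.0
  y^{k+1} = 3.5 + 0.25*-7.0 = 1.75
Step 4: y^k = 1.75, reduced costs: (-5.75, 0.5)
  x^k = (4.0, 0.0), subgradient = b - a^T x = 1.0
  y^{k+1} = 1.75 + 0.25*1.0 = 2.0
Dual objective at y_4 = 2.0: reduced costs (-7.0, 0.0), box minimizer x = (4.0, 0.0)
g(y_4) = b*y + (c1 - a1*y)*x1 + (c2 - a2*y)*x2 = 21*2.0 + (-7.0)*4.0 + 0.0*0.0 = 42.0 - 28.0 + 0.0 = 14.0
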